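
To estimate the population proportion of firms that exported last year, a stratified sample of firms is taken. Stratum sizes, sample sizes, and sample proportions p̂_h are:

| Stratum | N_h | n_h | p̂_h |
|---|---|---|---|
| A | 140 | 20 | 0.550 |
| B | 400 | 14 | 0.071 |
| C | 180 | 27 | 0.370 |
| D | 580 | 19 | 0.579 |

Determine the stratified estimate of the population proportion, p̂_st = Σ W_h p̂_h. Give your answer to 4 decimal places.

p̂_st ≈ 0.3906

N = 1300; stratum weights W_h = N_h/N.
p̂_st = Σ W_h p̂_h = (140·0.550 + 400·0.071 + 180·0.370 + 580·0.579)/1300 = 0.39063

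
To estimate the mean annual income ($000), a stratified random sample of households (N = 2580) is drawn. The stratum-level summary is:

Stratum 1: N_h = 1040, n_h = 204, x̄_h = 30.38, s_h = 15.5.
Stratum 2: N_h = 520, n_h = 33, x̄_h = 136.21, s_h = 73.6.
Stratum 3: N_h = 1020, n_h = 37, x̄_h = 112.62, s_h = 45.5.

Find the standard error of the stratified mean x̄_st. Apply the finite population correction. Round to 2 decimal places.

SE(x̄_st) ≈ 3.85

V̂(x̄_st) = Σ W_h² (1 − n_h/N_h) s_h²/n_h, with W_h = N_h/N and N = 2580:
  stratum 1: (1040/2580)²·(1 − 204/1040)·15.5²/204 = 0.153827
  stratum 2: (520/2580)²·(1 − 33/520)·73.6²/33 = 6.24503
  stratum 3: (1020/2580)²·(1 − 37/1020)·45.5²/37 = 8.42821
V̂(x̄_st) = 14.8271
SE(x̄_st) = √14.8271 = 3.85059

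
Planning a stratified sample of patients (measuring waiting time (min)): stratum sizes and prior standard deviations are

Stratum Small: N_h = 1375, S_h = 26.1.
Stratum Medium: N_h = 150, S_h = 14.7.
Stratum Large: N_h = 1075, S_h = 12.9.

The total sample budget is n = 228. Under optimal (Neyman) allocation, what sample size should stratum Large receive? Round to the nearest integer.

61

Neyman allocation: n_h = n · N_h S_h / Σ N_i S_i, with n = 228.
  stratum Small: N_h·S_h = 1375·26.1 = 35887.50
  stratum Medium: N_h·S_h = 150·14.7 = 2205.00
  stratum Large: N_h·S_h = 1075·12.9 = 13867.50
Σ N_h S_h = 51960.00
n for stratum Large = 228·13867.50/51960.00 = 60.850 → 61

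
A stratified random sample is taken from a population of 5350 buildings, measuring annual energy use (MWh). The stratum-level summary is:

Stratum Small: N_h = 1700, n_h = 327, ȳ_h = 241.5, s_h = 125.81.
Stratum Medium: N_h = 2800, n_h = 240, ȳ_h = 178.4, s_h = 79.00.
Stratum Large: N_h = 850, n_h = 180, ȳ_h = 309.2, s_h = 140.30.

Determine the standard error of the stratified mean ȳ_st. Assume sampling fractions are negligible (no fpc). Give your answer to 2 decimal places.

V̂(ȳ_st) = Σ W_h² s_h²/n_h, with W_h = N_h/N and N = 5350:
  stratum Small: (1700/5350)²·125.81²/327 = 4.88734
  stratum Medium: (2800/5350)²·79.00²/240 = 7.12281
  stratum Large: (850/5350)²·140.30²/180 = 2.76041
V̂(ȳ_st) = 14.7706
SE(ȳ_st) = √14.7706 = 3.84325

SE(ȳ_st) ≈ 3.84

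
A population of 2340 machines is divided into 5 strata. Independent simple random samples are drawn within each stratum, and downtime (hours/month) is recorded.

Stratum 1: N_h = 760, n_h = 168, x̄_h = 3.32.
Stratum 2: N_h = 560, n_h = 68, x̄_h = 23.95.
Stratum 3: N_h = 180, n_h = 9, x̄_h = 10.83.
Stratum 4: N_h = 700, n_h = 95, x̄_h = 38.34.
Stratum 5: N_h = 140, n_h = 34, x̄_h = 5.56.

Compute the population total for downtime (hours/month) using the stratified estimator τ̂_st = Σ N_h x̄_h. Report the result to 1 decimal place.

τ̂_st = Σ N_h x̄_h = 760·3.32 + 560·23.95 + 180·10.83 + 700·38.34 + 140·5.56 = 45501.0

τ̂_st ≈ 45501.0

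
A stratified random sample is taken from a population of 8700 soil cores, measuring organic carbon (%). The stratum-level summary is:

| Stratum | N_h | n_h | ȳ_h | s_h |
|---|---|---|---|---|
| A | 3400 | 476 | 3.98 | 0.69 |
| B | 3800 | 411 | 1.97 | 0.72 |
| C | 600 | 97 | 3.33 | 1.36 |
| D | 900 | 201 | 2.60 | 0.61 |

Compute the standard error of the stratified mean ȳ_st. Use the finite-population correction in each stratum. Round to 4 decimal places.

SE(ȳ_st) ≈ 0.0209

V̂(ȳ_st) = Σ W_h² (1 − n_h/N_h) s_h²/n_h, with W_h = N_h/N and N = 8700:
  stratum A: (3400/8700)²·(1 − 476/3400)·0.69²/476 = 0.000131374
  stratum B: (3800/8700)²·(1 − 411/3800)·0.72²/411 = 0.000214605
  stratum C: (600/8700)²·(1 − 97/600)·1.36²/97 = 7.60303e-05
  stratum D: (900/8700)²·(1 − 201/900)·0.61²/201 = 1.53867e-05
V̂(ȳ_st) = 0.000437396
SE(ȳ_st) = √0.000437396 = 0.020914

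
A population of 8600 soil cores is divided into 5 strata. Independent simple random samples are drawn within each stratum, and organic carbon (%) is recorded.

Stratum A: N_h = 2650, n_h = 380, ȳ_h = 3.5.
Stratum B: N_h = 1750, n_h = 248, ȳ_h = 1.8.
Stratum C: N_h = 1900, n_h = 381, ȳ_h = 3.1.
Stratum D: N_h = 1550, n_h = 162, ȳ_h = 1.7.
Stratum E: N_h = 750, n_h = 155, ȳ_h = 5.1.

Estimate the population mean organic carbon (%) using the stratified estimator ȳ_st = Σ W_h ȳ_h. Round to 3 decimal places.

N = Σ N_h = 8600. Stratum weights W_h = N_h/N.
ȳ_st = (2650·3.5 + 1750·1.8 + 1900·3.1 + 1550·1.7 + 750·5.1) / 8600 = 2.88081

ȳ_st ≈ 2.881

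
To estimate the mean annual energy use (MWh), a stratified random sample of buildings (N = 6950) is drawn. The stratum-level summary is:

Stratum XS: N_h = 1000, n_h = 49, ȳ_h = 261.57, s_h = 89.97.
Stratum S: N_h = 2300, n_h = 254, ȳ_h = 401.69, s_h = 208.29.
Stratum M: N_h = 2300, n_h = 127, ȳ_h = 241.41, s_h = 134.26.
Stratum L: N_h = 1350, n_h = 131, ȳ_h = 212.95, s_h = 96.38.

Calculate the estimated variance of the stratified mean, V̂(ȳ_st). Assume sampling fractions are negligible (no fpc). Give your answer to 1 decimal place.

V̂(ȳ_st) = Σ W_h² s_h²/n_h, with W_h = N_h/N and N = 6950:
  stratum XS: (1000/6950)²·89.97²/49 = 3.42003
  stratum S: (2300/6950)²·208.29²/254 = 18.7064
  stratum M: (2300/6950)²·134.26²/127 = 15.5445
  stratum L: (1350/6950)²·96.38²/131 = 2.67547
V̂(ȳ_st) = 40.3463

V̂(ȳ_st) ≈ 40.3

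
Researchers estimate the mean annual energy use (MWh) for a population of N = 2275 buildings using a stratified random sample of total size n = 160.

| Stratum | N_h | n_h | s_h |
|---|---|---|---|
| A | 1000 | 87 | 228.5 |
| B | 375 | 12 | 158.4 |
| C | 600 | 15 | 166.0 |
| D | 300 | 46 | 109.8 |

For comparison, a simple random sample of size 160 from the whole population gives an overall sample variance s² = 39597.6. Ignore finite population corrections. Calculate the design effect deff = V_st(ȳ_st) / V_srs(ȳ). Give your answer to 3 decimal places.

V̂(ȳ_st) = Σ W_h² s_h²/n_h, with W_h = N_h/N and N = 2275:
  stratum A: (1000/2275)²·228.5²/87 = 115.955
  stratum B: (375/2275)²·158.4²/12 = 56.8105
  stratum C: (600/2275)²·166.0²/15 = 127.781
  stratum D: (300/2275)²·109.8²/46 = 4.5575
V_st = 305.104
V_srs = s²/n = 39597.6/160 = 247.485
deff = V_st / V_srs = 305.104/247.485 = 1.2328

deff ≈ 1.233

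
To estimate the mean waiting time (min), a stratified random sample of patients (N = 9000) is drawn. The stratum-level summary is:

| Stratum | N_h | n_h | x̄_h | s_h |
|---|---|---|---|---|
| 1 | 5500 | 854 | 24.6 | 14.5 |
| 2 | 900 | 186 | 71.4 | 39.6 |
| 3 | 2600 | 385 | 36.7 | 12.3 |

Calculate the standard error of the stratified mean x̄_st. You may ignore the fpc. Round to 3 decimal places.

V̂(x̄_st) = Σ W_h² s_h²/n_h, with W_h = N_h/N and N = 9000:
  stratum 1: (5500/9000)²·14.5²/854 = 0.091943
  stratum 2: (900/9000)²·39.6²/186 = 0.0843097
  stratum 3: (2600/9000)²·12.3²/385 = 0.0327953
V̂(x̄_st) = 0.209048
SE(x̄_st) = √0.209048 = 0.457218

SE(x̄_st) ≈ 0.457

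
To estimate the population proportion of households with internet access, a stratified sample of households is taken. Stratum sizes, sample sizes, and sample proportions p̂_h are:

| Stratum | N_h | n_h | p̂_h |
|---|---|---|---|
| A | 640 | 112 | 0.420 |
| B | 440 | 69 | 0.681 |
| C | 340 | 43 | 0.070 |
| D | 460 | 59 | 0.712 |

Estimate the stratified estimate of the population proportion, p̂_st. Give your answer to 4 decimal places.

N = 1880; stratum weights W_h = N_h/N.
p̂_st = Σ W_h p̂_h = (640·0.420 + 440·0.681 + 340·0.070 + 460·0.712)/1880 = 0.48923

p̂_st ≈ 0.4892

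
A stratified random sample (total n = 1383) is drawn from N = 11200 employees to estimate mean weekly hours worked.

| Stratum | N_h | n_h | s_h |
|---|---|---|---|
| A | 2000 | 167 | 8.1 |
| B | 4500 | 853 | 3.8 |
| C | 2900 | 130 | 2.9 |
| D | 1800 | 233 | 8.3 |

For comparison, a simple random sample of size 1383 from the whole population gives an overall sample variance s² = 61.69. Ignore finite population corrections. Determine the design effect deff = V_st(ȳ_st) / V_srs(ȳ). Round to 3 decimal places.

deff ≈ 0.611

V̂(ȳ_st) = Σ W_h² s_h²/n_h, with W_h = N_h/N and N = 11200:
  stratum A: (2000/11200)²·8.1²/167 = 0.0125279
  stratum B: (4500/11200)²·3.8²/853 = 0.0027328
  stratum C: (2900/11200)²·2.9²/130 = 0.00433723
  stratum D: (1800/11200)²·8.3²/233 = 0.00763676
V_st = 0.0272347
V_srs = s²/n = 61.69/1383 = 0.0446059
deff = V_st / V_srs = 0.0272347/0.0446059 = 0.6106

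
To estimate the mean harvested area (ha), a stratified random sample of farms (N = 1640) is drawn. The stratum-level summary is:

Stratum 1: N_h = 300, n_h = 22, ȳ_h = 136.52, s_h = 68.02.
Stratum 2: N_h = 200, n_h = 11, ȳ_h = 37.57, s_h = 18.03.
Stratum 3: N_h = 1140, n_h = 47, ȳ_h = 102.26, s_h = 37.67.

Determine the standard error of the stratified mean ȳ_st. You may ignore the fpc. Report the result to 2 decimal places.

SE(ȳ_st) ≈ 4.70

V̂(ȳ_st) = Σ W_h² s_h²/n_h, with W_h = N_h/N and N = 1640:
  stratum 1: (300/1640)²·68.02²/22 = 7.03729
  stratum 2: (200/1640)²·18.03²/11 = 0.439512
  stratum 3: (1140/1640)²·37.67²/47 = 14.5887
V̂(ȳ_st) = 22.0655
SE(ȳ_st) = √22.0655 = 4.69739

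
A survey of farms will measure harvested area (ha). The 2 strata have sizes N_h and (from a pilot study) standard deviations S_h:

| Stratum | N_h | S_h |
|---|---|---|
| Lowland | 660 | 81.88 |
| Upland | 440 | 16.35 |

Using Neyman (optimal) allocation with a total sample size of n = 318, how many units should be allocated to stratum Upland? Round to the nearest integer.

Neyman allocation: n_h = n · N_h S_h / Σ N_i S_i, with n = 318.
  stratum Lowland: N_h·S_h = 660·81.88 = 54040.80
  stratum Upland: N_h·S_h = 440·16.35 = 7194.00
Σ N_h S_h = 61234.80
n for stratum Upland = 318·7194.00/61234.80 = 37.359 → 37

37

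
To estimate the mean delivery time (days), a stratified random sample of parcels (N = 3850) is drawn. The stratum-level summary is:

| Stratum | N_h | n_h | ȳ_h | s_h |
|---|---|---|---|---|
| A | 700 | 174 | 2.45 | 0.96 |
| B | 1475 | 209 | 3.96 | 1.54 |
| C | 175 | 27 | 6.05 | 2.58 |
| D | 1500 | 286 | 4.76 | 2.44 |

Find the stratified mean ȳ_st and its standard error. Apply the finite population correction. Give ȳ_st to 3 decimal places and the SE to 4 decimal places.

ȳ_st ≈ 4.092, SE ≈ 0.0674

ȳ_st = Σ W_h ȳ_h = (700·2.45 + 1475·3.96 + 175·6.05 + 1500·4.76)/3850 = 4.09214
V̂(ȳ_st) = Σ W_h² (1 − n_h/N_h) s_h²/n_h, with W_h = N_h/N and N = 3850:
  stratum A: (700/3850)²·(1 − 174/700)·0.96²/174 = 0.00013157
  stratum B: (1475/3850)²·(1 − 209/1475)·1.54²/209 = 0.00142955
  stratum C: (175/3850)²·(1 − 27/175)·2.58²/27 = 0.000430778
  stratum D: (1500/3850)²·(1 − 286/1500)·2.44²/286 = 0.00255742
V̂(ȳ_st) = 0.00454932
SE(ȳ_st) = √0.00454932 = 0.0674486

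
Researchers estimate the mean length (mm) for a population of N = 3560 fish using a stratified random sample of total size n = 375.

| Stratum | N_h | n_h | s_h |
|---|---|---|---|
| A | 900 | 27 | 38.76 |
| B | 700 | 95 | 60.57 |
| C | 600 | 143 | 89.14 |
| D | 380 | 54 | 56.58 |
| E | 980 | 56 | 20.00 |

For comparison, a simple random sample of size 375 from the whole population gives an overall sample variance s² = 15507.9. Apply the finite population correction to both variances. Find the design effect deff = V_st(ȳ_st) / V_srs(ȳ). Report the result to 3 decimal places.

V̂(ȳ_st) = Σ W_h² (1 − n_h/N_h) s_h²/n_h, with W_h = N_h/N and N = 3560:
  stratum A: (900/3560)²·(1 − 27/900)·38.76²/27 = 3.44953
  stratum B: (700/3560)²·(1 − 95/700)·60.57²/95 = 1.29046
  stratum C: (600/3560)²·(1 − 143/600)·89.14²/143 = 1.2022
  stratum D: (380/3560)²·(1 − 54/380)·56.58²/54 = 0.579473
  stratum E: (980/3560)²·(1 − 56/980)·20.00²/56 = 0.510352
V_st = 7.03202
V_srs = (1 − 375/3560)·15507.9/375 = 36.9982
deff = V_st / V_srs = 7.03202/36.9982 = 0.1901

deff ≈ 0.190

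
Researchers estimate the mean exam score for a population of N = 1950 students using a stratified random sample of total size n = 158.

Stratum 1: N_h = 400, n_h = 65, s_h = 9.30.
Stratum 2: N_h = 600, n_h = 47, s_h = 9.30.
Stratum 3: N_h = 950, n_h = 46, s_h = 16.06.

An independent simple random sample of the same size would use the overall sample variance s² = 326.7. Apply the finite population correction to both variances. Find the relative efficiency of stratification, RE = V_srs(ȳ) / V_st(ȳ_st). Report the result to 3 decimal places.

RE ≈ 1.289

V̂(ȳ_st) = Σ W_h² (1 − n_h/N_h) s_h²/n_h, with W_h = N_h/N and N = 1950:
  stratum 1: (400/1950)²·(1 − 65/400)·9.30²/65 = 0.0468909
  stratum 2: (600/1950)²·(1 − 47/600)·9.30²/47 = 0.160574
  stratum 3: (950/1950)²·(1 − 46/950)·16.06²/46 = 1.26636
V_st = 1.47382
V_srs = (1 − 158/1950)·326.7/158 = 1.90018
Relative efficiency = V_srs / V_st = 1.90018/1.47382 = 1.2893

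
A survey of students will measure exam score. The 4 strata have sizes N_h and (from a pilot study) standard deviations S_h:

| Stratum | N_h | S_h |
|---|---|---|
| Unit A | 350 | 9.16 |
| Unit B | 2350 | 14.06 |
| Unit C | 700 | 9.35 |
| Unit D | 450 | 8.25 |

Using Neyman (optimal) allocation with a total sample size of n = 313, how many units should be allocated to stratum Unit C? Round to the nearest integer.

44

Neyman allocation: n_h = n · N_h S_h / Σ N_i S_i, with n = 313.
  stratum Unit A: N_h·S_h = 350·9.16 = 3206.00
  stratum Unit B: N_h·S_h = 2350·14.06 = 33041.00
  stratum Unit C: N_h·S_h = 700·9.35 = 6545.00
  stratum Unit D: N_h·S_h = 450·8.25 = 3712.50
Σ N_h S_h = 46504.50
n for stratum Unit C = 313·6545.00/46504.50 = 44.051 → 44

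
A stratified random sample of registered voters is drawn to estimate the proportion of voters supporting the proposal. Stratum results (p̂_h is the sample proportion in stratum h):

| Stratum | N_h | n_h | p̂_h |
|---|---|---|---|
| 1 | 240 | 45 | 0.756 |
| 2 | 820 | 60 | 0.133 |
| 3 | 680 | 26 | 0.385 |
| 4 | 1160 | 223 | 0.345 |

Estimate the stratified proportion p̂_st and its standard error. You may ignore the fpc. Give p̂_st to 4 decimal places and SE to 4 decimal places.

N = 2900; stratum weights W_h = N_h/N.
p̂_st = Σ W_h p̂_h = (240·0.756 + 820·0.133 + 680·0.385 + 1160·0.345)/2900 = 0.32845
V̂(p̂_st) = Σ W_h² p̂_h(1−p̂_h)/(n_h−1):
  stratum 1: (240/2900)²·0.756·0.244/44 = 2.87135e-05
  stratum 2: (820/2900)²·0.133·0.867/59 = 0.000156261
  stratum 3: (680/2900)²·0.385·0.615/25 = 0.000520736
  stratum 4: (1160/2900)²·0.345·0.655/222 = 0.000162865
V̂(p̂_st) = 0.000868575; SE = √V̂ = 0.0294716

p̂_st ≈ 0.3284, SE ≈ 0.0295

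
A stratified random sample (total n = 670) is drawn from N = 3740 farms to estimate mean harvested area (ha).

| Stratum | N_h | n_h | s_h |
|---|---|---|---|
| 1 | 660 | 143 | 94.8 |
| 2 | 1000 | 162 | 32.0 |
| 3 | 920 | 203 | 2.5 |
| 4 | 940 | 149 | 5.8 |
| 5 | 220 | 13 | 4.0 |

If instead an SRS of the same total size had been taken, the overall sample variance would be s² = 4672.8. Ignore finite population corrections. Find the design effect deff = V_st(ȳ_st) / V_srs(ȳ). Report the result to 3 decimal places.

V̂(ȳ_st) = Σ W_h² s_h²/n_h, with W_h = N_h/N and N = 3740:
  stratum 1: (660/3740)²·94.8²/143 = 1.95716
  stratum 2: (1000/3740)²·32.0²/162 = 0.451899
  stratum 3: (920/3740)²·2.5²/203 = 0.00186302
  stratum 4: (940/3740)²·5.8²/149 = 0.0142621
  stratum 5: (220/3740)²·4.0²/13 = 0.00425872
V_st = 2.42944
V_srs = s²/n = 4672.8/670 = 6.97433
deff = V_st / V_srs = 2.42944/6.97433 = 0.3483

deff ≈ 0.348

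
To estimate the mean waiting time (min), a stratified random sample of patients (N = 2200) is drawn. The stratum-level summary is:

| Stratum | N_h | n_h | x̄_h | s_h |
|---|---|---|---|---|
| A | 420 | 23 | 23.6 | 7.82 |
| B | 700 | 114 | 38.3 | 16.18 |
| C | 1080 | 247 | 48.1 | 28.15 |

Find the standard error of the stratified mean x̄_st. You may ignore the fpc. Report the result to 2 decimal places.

SE(x̄_st) ≈ 1.05

V̂(x̄_st) = Σ W_h² s_h²/n_h, with W_h = N_h/N and N = 2200:
  stratum A: (420/2200)²·7.82²/23 = 0.0969034
  stratum B: (700/2200)²·16.18²/114 = 0.232489
  stratum C: (1080/2200)²·28.15²/247 = 0.773147
V̂(x̄_st) = 1.10254
SE(x̄_st) = √1.10254 = 1.05002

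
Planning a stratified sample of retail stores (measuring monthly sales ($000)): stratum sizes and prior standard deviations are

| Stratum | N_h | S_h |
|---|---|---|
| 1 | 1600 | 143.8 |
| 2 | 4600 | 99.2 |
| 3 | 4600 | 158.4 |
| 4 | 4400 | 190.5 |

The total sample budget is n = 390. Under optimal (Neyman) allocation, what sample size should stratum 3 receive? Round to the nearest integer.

Neyman allocation: n_h = n · N_h S_h / Σ N_i S_i, with n = 390.
  stratum 1: N_h·S_h = 1600·143.8 = 230080.00
  stratum 2: N_h·S_h = 4600·99.2 = 456320.00
  stratum 3: N_h·S_h = 4600·158.4 = 728640.00
  stratum 4: N_h·S_h = 4400·190.5 = 838200.00
Σ N_h S_h = 2253240.00
n for stratum 3 = 390·728640.00/2253240.00 = 126.116 → 126

126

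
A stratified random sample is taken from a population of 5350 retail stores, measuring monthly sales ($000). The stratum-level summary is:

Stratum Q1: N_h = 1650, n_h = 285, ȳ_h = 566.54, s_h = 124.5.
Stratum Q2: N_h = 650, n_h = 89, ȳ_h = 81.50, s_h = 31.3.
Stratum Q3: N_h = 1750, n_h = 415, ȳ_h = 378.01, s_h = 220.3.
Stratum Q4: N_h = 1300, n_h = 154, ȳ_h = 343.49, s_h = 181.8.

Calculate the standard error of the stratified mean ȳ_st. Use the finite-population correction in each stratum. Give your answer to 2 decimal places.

SE(ȳ_st) ≈ 5.01

V̂(ȳ_st) = Σ W_h² (1 − n_h/N_h) s_h²/n_h, with W_h = N_h/N and N = 5350:
  stratum Q1: (1650/5350)²·(1 − 285/1650)·124.5²/285 = 4.2796
  stratum Q2: (650/5350)²·(1 − 89/650)·31.3²/89 = 0.140239
  stratum Q3: (1750/5350)²·(1 − 415/1750)·220.3²/415 = 9.54537
  stratum Q4: (1300/5350)²·(1 − 154/1300)·181.8²/154 = 11.1709
V̂(ȳ_st) = 25.1361
SE(ȳ_st) = √25.1361 = 5.01359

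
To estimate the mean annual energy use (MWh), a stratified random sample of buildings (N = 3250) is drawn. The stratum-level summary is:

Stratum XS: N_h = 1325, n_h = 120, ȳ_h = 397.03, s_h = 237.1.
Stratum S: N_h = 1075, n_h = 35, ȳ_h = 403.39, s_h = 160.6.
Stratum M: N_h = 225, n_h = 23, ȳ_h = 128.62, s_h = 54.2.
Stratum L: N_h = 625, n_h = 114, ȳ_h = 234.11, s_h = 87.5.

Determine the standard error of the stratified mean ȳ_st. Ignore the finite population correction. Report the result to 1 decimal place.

SE(ȳ_st) ≈ 12.7

V̂(ȳ_st) = Σ W_h² s_h²/n_h, with W_h = N_h/N and N = 3250:
  stratum XS: (1325/3250)²·237.1²/120 = 77.8658
  stratum S: (1075/3250)²·160.6²/35 = 80.6257
  stratum M: (225/3250)²·54.2²/23 = 0.612166
  stratum L: (625/3250)²·87.5²/114 = 2.48373
V̂(ȳ_st) = 161.587
SE(ȳ_st) = √161.587 = 12.7117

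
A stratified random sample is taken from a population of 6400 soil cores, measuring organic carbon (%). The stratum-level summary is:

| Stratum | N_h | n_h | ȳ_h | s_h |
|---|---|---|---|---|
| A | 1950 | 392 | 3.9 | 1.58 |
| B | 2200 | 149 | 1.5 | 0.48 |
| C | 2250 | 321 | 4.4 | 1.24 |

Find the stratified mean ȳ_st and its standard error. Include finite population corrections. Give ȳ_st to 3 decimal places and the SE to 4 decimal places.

ȳ_st = Σ W_h ȳ_h = (1950·3.9 + 2200·1.5 + 2250·4.4)/6400 = 3.25078
V̂(ȳ_st) = Σ W_h² (1 − n_h/N_h) s_h²/n_h, with W_h = N_h/N and N = 6400:
  stratum A: (1950/6400)²·(1 − 392/1950)·1.58²/392 = 0.000472357
  stratum B: (2200/6400)²·(1 − 149/2200)·0.48²/149 = 0.000170343
  stratum C: (2250/6400)²·(1 − 321/2250)·1.24²/321 = 0.000507567
V̂(ȳ_st) = 0.00115027
SE(ȳ_st) = √0.00115027 = 0.0339156

ȳ_st ≈ 3.251, SE ≈ 0.0339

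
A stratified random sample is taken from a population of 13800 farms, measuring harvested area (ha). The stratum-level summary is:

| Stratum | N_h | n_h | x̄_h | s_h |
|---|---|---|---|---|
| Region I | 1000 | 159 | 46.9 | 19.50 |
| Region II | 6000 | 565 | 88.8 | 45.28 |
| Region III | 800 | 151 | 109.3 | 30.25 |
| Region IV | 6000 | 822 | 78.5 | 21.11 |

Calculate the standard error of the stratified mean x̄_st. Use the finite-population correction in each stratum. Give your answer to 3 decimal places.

SE(x̄_st) ≈ 0.858

V̂(x̄_st) = Σ W_h² (1 − n_h/N_h) s_h²/n_h, with W_h = N_h/N and N = 13800:
  stratum Region I: (1000/13800)²·(1 − 159/1000)·19.50²/159 = 0.0105611
  stratum Region II: (6000/13800)²·(1 − 565/6000)·45.28²/565 = 0.62138
  stratum Region III: (800/13800)²·(1 − 151/800)·30.25²/151 = 0.0165215
  stratum Region IV: (6000/13800)²·(1 − 822/6000)·21.11²/822 = 0.0884422
V̂(x̄_st) = 0.736905
SE(x̄_st) = √0.736905 = 0.858431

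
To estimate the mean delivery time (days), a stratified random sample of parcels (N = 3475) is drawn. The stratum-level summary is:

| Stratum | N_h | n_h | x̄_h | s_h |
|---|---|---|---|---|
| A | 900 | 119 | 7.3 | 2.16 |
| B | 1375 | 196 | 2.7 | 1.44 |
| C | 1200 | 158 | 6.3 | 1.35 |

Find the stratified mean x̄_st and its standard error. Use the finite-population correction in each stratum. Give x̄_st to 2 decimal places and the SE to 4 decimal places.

x̄_st ≈ 5.13, SE ≈ 0.0700

x̄_st = Σ W_h x̄_h = (900·7.3 + 1375·2.7 + 1200·6.3)/3475 = 5.13453
V̂(x̄_st) = Σ W_h² (1 − n_h/N_h) s_h²/n_h, with W_h = N_h/N and N = 3475:
  stratum A: (900/3475)²·(1 − 119/900)·2.16²/119 = 0.00228215
  stratum B: (1375/3475)²·(1 − 196/1375)·1.44²/196 = 0.00142029
  stratum C: (1200/3475)²·(1 − 158/1200)·1.35²/158 = 0.0011944
V̂(x̄_st) = 0.00489684
SE(x̄_st) = √0.00489684 = 0.0699774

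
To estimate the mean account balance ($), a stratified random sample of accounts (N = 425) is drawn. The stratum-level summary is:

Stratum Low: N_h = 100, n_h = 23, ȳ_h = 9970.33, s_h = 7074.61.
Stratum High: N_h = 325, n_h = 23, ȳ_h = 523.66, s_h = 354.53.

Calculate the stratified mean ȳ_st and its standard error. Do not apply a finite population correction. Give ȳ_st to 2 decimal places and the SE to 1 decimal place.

ȳ_st ≈ 2746.41, SE ≈ 351.7

ȳ_st = Σ W_h ȳ_h = (100·9970.33 + 325·523.66)/425 = 2746.40588
V̂(ȳ_st) = Σ W_h² s_h²/n_h, with W_h = N_h/N and N = 425:
  stratum Low: (100/425)²·7074.61²/23 = 120476
  stratum High: (325/425)²·354.53²/23 = 3195.71
V̂(ȳ_st) = 123671
SE(ȳ_st) = √123671 = 351.669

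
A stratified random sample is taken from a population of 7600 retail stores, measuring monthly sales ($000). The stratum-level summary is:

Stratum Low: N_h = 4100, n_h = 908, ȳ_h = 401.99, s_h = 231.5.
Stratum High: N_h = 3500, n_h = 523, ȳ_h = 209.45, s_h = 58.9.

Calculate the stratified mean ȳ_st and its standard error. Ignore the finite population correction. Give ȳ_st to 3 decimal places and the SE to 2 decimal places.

ȳ_st = Σ W_h ȳ_h = (4100·401.99 + 3500·209.45)/7600 = 313.32026
V̂(ȳ_st) = Σ W_h² s_h²/n_h, with W_h = N_h/N and N = 7600:
  stratum Low: (4100/7600)²·231.5²/908 = 17.1774
  stratum High: (3500/7600)²·58.9²/523 = 1.40682
V̂(ȳ_st) = 18.5842
SE(ȳ_st) = √18.5842 = 4.31094

ȳ_st ≈ 313.320, SE ≈ 4.31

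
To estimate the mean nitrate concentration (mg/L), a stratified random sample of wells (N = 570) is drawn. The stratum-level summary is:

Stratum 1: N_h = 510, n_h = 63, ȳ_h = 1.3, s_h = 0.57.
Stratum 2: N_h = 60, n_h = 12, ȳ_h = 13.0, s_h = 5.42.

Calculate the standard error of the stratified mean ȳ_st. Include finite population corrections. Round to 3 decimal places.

SE(ȳ_st) ≈ 0.159

V̂(ȳ_st) = Σ W_h² (1 − n_h/N_h) s_h²/n_h, with W_h = N_h/N and N = 570:
  stratum 1: (510/570)²·(1 − 63/510)·0.57²/63 = 0.00361857
  stratum 2: (60/570)²·(1 − 12/60)·5.42²/12 = 0.0217
V̂(ȳ_st) = 0.0253186
SE(ȳ_st) = √0.0253186 = 0.159118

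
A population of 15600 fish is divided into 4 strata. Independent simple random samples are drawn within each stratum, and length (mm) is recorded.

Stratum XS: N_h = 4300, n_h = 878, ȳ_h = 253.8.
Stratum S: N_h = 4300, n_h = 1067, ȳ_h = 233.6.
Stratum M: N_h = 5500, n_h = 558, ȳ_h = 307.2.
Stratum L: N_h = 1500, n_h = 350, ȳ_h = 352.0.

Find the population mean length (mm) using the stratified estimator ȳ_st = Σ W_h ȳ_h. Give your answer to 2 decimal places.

N = Σ N_h = 15600. Stratum weights W_h = N_h/N.
ȳ_st = (4300·253.8 + 4300·233.6 + 5500·307.2 + 1500·352.0) / 15600 = 276.5013

ȳ_st ≈ 276.50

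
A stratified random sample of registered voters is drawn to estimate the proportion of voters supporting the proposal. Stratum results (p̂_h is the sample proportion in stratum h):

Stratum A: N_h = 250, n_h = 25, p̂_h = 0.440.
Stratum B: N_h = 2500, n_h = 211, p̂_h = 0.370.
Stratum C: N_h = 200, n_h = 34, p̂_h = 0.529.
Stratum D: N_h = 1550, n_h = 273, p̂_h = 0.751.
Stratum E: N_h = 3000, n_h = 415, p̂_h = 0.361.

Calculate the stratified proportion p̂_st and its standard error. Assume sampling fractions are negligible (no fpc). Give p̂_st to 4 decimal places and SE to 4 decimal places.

N = 7500; stratum weights W_h = N_h/N.
p̂_st = Σ W_h p̂_h = (250·0.440 + 2500·0.370 + 200·0.529 + 1550·0.751 + 3000·0.361)/7500 = 0.45171
V̂(p̂_st) = Σ W_h² p̂_h(1−p̂_h)/(n_h−1):
  stratum A: (250/7500)²·0.440·0.560/24 = 1.14074e-05
  stratum B: (2500/7500)²·0.370·0.630/210 = 0.000123333
  stratum C: (200/7500)²·0.529·0.471/33 = 5.36908e-06
  stratum D: (1550/7500)²·0.751·0.249/272 = 2.93637e-05
  stratum E: (3000/7500)²·0.361·0.639/414 = 8.91513e-05
V̂(p̂_st) = 0.000258625; SE = √V̂ = 0.0160818

p̂_st ≈ 0.4517, SE ≈ 0.0161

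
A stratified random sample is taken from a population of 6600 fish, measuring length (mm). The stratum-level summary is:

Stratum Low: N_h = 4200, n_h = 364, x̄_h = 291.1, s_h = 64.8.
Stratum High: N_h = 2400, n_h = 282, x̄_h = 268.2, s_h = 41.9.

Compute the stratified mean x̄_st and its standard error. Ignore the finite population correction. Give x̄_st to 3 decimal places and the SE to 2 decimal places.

x̄_st = Σ W_h x̄_h = (4200·291.1 + 2400·268.2)/6600 = 282.77273
V̂(x̄_st) = Σ W_h² s_h²/n_h, with W_h = N_h/N and N = 6600:
  stratum Low: (4200/6600)²·64.8²/364 = 4.67153
  stratum High: (2400/6600)²·41.9²/282 = 0.823216
V̂(x̄_st) = 5.49475
SE(x̄_st) = √5.49475 = 2.34409

x̄_st ≈ 282.773, SE ≈ 2.34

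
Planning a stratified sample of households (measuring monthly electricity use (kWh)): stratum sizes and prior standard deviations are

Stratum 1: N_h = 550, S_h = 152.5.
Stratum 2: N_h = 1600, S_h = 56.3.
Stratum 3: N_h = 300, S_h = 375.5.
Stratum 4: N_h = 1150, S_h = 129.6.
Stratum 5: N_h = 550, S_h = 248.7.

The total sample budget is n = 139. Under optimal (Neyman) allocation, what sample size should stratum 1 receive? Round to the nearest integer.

20

Neyman allocation: n_h = n · N_h S_h / Σ N_i S_i, with n = 139.
  stratum 1: N_h·S_h = 550·152.5 = 83875.00
  stratum 2: N_h·S_h = 1600·56.3 = 90080.00
  stratum 3: N_h·S_h = 300·375.5 = 112650.00
  stratum 4: N_h·S_h = 1150·129.6 = 149040.00
  stratum 5: N_h·S_h = 550·248.7 = 136785.00
Σ N_h S_h = 572430.00
n for stratum 1 = 139·83875.00/572430.00 = 20.367 → 20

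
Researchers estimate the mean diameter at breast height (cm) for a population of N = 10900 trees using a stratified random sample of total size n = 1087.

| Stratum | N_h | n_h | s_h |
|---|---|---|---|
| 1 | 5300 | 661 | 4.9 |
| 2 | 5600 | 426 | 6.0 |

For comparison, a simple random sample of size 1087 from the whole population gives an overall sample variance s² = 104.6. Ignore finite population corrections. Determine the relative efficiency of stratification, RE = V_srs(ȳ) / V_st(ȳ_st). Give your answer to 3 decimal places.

V̂(ȳ_st) = Σ W_h² s_h²/n_h, with W_h = N_h/N and N = 10900:
  stratum 1: (5300/10900)²·4.9²/661 = 0.00858795
  stratum 2: (5600/10900)²·6.0²/426 = 0.0223057
V_st = 0.0308937
V_srs = s²/n = 104.6/1087 = 0.0962282
Relative efficiency = V_srs / V_st = 0.0962282/0.0308937 = 3.1148

RE ≈ 3.115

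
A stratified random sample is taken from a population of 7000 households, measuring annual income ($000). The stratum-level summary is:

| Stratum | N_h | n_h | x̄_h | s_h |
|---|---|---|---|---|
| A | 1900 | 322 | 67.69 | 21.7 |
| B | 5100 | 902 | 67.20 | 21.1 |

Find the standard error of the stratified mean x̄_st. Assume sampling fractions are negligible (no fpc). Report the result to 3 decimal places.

V̂(x̄_st) = Σ W_h² s_h²/n_h, with W_h = N_h/N and N = 7000:
  stratum A: (1900/7000)²·21.7²/322 = 0.107739
  stratum B: (5100/7000)²·21.1²/902 = 0.262001
V̂(x̄_st) = 0.36974
SE(x̄_st) = √0.36974 = 0.608063

SE(x̄_st) ≈ 0.608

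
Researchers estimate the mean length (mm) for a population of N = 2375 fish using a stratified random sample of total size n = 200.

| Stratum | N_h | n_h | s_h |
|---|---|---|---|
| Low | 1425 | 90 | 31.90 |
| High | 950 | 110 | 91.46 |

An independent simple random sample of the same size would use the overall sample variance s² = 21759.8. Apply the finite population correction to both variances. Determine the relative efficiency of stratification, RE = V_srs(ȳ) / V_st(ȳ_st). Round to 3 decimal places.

RE ≈ 6.838

V̂(ȳ_st) = Σ W_h² (1 − n_h/N_h) s_h²/n_h, with W_h = N_h/N and N = 2375:
  stratum Low: (1425/2375)²·(1 − 90/1425)·31.90²/90 = 3.81336
  stratum High: (950/2375)²·(1 − 110/950)·91.46²/110 = 10.7583
V_st = 14.5717
V_srs = (1 − 200/2375)·21759.8/200 = 99.637
Relative efficiency = V_srs / V_st = 99.637/14.5717 = 6.8377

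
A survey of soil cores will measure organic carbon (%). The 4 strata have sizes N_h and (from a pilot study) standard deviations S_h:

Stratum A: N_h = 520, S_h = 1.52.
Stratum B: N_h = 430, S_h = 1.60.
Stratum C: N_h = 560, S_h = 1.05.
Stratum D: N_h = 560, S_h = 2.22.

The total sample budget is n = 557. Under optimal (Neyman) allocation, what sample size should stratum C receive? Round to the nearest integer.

99

Neyman allocation: n_h = n · N_h S_h / Σ N_i S_i, with n = 557.
  stratum A: N_h·S_h = 520·1.52 = 790.40
  stratum B: N_h·S_h = 430·1.60 = 688.00
  stratum C: N_h·S_h = 560·1.05 = 588.00
  stratum D: N_h·S_h = 560·2.22 = 1243.20
Σ N_h S_h = 3309.60
n for stratum C = 557·588.00/3309.60 = 98.959 → 99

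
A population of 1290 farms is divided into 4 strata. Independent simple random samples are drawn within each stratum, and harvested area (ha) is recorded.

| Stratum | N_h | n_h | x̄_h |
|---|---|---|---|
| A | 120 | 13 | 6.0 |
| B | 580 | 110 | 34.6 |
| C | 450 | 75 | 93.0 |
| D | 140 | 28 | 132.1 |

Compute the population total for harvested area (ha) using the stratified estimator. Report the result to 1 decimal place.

τ̂_st ≈ 81132.0

τ̂_st = Σ N_h x̄_h = 120·6.0 + 580·34.6 + 450·93.0 + 140·132.1 = 81132.0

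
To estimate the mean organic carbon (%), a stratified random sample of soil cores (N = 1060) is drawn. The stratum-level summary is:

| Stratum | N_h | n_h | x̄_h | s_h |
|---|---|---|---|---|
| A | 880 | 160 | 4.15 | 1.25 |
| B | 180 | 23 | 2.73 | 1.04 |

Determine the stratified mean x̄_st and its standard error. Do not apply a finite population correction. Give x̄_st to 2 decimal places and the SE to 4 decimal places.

x̄_st = Σ W_h x̄_h = (880·4.15 + 180·2.73)/1060 = 3.90887
V̂(x̄_st) = Σ W_h² s_h²/n_h, with W_h = N_h/N and N = 1060:
  stratum A: (880/1060)²·1.25²/160 = 0.0067306
  stratum B: (180/1060)²·1.04²/23 = 0.00135604
V̂(x̄_st) = 0.00808664
SE(x̄_st) = √0.00808664 = 0.0899257

x̄_st ≈ 3.91, SE ≈ 0.0899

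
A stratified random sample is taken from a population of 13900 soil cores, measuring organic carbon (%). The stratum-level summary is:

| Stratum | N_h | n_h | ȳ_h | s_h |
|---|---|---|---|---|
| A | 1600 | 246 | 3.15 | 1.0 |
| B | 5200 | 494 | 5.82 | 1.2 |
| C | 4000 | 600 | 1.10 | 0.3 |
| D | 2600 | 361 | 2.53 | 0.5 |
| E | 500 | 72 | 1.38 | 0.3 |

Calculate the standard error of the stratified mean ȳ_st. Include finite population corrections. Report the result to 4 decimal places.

V̂(ȳ_st) = Σ W_h² (1 − n_h/N_h) s_h²/n_h, with W_h = N_h/N and N = 13900:
  stratum A: (1600/13900)²·(1 − 246/1600)·1.0²/246 = 4.558e-05
  stratum B: (5200/13900)²·(1 − 494/5200)·1.2²/494 = 0.0003692
  stratum C: (4000/13900)²·(1 − 600/4000)·0.3²/600 = 1.05585e-05
  stratum D: (2600/13900)²·(1 − 361/2600)·0.5²/361 = 2.08656e-05
  stratum E: (500/13900)²·(1 − 72/500)·0.3²/72 = 1.3845e-06
V̂(ȳ_st) = 0.000447588
SE(ȳ_st) = √0.000447588 = 0.0211563

SE(ȳ_st) ≈ 0.0212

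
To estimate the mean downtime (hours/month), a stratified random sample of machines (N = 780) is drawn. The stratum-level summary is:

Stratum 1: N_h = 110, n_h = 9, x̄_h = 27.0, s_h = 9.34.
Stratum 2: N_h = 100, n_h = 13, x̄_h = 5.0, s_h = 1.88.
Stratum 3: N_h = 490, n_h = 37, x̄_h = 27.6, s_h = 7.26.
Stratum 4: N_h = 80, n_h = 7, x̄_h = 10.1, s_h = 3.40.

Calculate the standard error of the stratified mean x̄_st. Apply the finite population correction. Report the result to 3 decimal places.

V̂(x̄_st) = Σ W_h² (1 − n_h/N_h) s_h²/n_h, with W_h = N_h/N and N = 780:
  stratum 1: (110/780)²·(1 − 9/110)·9.34²/9 = 0.177001
  stratum 2: (100/780)²·(1 − 13/100)·1.88²/13 = 0.00388779
  stratum 3: (490/780)²·(1 − 37/490)·7.26²/37 = 0.519729
  stratum 4: (80/780)²·(1 − 7/80)·3.40²/7 = 0.015852
V̂(x̄_st) = 0.716469
SE(x̄_st) = √0.716469 = 0.846445

SE(x̄_st) ≈ 0.846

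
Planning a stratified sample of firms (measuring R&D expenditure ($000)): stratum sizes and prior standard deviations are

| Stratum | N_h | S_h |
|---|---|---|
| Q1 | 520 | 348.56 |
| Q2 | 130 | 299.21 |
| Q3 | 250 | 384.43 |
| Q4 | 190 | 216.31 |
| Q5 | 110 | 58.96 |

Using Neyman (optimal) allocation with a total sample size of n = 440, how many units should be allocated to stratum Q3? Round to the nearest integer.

116

Neyman allocation: n_h = n · N_h S_h / Σ N_i S_i, with n = 440.
  stratum Q1: N_h·S_h = 520·348.56 = 181251.20
  stratum Q2: N_h·S_h = 130·299.21 = 38897.30
  stratum Q3: N_h·S_h = 250·384.43 = 96107.50
  stratum Q4: N_h·S_h = 190·216.31 = 41098.90
  stratum Q5: N_h·S_h = 110·58.96 = 6485.60
Σ N_h S_h = 363840.50
n for stratum Q3 = 440·96107.50/363840.50 = 116.225 → 116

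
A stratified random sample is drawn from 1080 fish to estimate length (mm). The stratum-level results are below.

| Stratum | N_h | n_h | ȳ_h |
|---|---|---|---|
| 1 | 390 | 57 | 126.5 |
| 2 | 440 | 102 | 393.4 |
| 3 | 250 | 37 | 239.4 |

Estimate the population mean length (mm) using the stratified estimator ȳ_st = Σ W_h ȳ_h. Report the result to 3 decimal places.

ȳ_st ≈ 261.371

N = Σ N_h = 1080. Stratum weights W_h = N_h/N.
ȳ_st = (390·126.5 + 440·393.4 + 250·239.4) / 1080 = 261.37130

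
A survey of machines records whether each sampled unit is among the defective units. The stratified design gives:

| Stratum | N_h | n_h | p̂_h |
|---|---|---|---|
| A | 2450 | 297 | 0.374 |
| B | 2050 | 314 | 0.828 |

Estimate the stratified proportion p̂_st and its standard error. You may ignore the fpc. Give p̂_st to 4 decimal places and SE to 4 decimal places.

p̂_st ≈ 0.5808, SE ≈ 0.0181

N = 4500; stratum weights W_h = N_h/N.
p̂_st = Σ W_h p̂_h = (2450·0.374 + 2050·0.828)/4500 = 0.58082
V̂(p̂_st) = Σ W_h² p̂_h(1−p̂_h)/(n_h−1):
  stratum A: (2450/4500)²·0.374·0.626/296 = 0.000234456
  stratum B: (2050/4500)²·0.828·0.172/313 = 9.44272e-05
V̂(p̂_st) = 0.000328883; SE = √V̂ = 0.0181351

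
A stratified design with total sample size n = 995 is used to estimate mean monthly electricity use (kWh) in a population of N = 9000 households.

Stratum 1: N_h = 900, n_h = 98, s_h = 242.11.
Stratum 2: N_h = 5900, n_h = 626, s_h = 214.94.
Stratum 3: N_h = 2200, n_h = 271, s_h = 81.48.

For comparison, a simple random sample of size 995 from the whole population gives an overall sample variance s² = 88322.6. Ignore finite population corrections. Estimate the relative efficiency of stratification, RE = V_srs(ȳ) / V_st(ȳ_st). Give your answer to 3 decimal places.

V̂(ȳ_st) = Σ W_h² s_h²/n_h, with W_h = N_h/N and N = 9000:
  stratum 1: (900/9000)²·242.11²/98 = 5.98135
  stratum 2: (5900/9000)²·214.94²/626 = 31.7161
  stratum 3: (2200/9000)²·81.48²/271 = 1.46384
V_st = 39.1612
V_srs = s²/n = 88322.6/995 = 88.7664
Relative efficiency = V_srs / V_st = 88.7664/39.1612 = 2.2667

RE ≈ 2.267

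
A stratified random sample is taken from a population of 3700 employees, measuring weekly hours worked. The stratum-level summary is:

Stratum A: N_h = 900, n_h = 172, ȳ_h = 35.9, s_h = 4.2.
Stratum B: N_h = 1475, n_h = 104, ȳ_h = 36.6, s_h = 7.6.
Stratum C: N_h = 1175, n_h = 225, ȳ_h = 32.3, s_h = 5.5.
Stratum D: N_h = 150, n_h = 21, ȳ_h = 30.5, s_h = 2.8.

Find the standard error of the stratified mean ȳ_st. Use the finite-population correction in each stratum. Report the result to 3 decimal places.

SE(ȳ_st) ≈ 0.314

V̂(ȳ_st) = Σ W_h² (1 − n_h/N_h) s_h²/n_h, with W_h = N_h/N and N = 3700:
  stratum A: (900/3700)²·(1 − 172/900)·4.2²/172 = 0.00490841
  stratum B: (1475/3700)²·(1 − 104/1475)·7.6²/104 = 0.0820389
  stratum C: (1175/3700)²·(1 − 225/1175)·5.5²/225 = 0.0109623
  stratum D: (150/3700)²·(1 − 21/150)·2.8²/21 = 0.000527684
V̂(ȳ_st) = 0.0984373
SE(ȳ_st) = √0.0984373 = 0.313747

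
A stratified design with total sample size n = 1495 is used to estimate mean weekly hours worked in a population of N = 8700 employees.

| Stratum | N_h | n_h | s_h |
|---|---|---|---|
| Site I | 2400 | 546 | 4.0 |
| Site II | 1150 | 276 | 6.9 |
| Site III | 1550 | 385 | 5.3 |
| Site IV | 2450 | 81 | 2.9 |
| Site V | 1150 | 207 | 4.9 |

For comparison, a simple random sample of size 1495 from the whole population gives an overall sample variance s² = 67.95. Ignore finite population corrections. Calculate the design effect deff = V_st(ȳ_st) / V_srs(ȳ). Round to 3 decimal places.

deff ≈ 0.392

V̂(ȳ_st) = Σ W_h² s_h²/n_h, with W_h = N_h/N and N = 8700:
  stratum Site I: (2400/8700)²·4.0²/546 = 0.00223003
  stratum Site II: (1150/8700)²·6.9²/276 = 0.00301402
  stratum Site III: (1550/8700)²·5.3²/385 = 0.00231588
  stratum Site IV: (2450/8700)²·2.9²/81 = 0.00823388
  stratum Site V: (1150/8700)²·4.9²/207 = 0.00202665
V_st = 0.0178205
V_srs = s²/n = 67.95/1495 = 0.0454515
deff = V_st / V_srs = 0.0178205/0.0454515 = 0.3921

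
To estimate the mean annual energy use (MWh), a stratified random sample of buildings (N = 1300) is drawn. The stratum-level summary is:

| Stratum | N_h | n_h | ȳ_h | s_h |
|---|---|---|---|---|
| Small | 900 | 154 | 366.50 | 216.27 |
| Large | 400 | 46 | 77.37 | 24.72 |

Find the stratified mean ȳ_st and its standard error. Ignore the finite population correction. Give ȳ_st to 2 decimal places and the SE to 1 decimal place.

ȳ_st = Σ W_h ȳ_h = (900·366.50 + 400·77.37)/1300 = 277.53692
V̂(ȳ_st) = Σ W_h² s_h²/n_h, with W_h = N_h/N and N = 1300:
  stratum Small: (900/1300)²·216.27²/154 = 145.569
  stratum Large: (400/1300)²·24.72²/46 = 1.25769
V̂(ȳ_st) = 146.827
SE(ȳ_st) = √146.827 = 12.1172

ȳ_st ≈ 277.54, SE ≈ 12.1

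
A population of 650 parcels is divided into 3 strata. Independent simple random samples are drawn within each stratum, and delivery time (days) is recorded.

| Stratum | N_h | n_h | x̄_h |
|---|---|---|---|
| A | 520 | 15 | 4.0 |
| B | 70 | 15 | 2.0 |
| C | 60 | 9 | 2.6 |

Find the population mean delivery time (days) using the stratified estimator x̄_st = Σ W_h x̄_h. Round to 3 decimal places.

x̄_st ≈ 3.655

N = Σ N_h = 650. Stratum weights W_h = N_h/N.
x̄_st = (520·4.0 + 70·2.0 + 60·2.6) / 650 = 3.65538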